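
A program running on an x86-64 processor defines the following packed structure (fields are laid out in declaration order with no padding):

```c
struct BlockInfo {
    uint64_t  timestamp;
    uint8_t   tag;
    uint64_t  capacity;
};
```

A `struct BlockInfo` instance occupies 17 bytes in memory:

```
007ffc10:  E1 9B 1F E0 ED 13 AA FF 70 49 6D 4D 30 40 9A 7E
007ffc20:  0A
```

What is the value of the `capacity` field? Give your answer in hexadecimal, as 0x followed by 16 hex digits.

0x0A7E9A40304D6D49

`capacity` follows `timestamp` (8 B), `tag` (1 B), so it starts at offset 8 + 1 = 9 and occupies 8 bytes.
Bytes at offsets 9..16: 49 6D 4D 30 40 9A 7E 0A.
In little-endian order the low byte comes first in memory.
Reassemble most-significant byte first: 0A 7E 9A 40 30 4D 6D 49 → 0x0A7E9A40304D6D49.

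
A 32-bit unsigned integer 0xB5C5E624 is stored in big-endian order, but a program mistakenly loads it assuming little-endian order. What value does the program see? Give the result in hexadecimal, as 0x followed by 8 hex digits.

0x24E6C5B5

Stored big-endian, the bytes at ascending addresses are B5 C5 E6 24.
Read back as little-endian, the first byte is least significant, giving 0x24E6C5B5.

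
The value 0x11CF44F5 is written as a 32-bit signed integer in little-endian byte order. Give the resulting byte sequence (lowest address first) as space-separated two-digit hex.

F5 44 CF 11

Split into bytes (most-significant first): 11 CF 44 F5.
Little-endian stores the least-significant byte at the lowest address.
So at ascending addresses the bytes are F5 44 CF 11.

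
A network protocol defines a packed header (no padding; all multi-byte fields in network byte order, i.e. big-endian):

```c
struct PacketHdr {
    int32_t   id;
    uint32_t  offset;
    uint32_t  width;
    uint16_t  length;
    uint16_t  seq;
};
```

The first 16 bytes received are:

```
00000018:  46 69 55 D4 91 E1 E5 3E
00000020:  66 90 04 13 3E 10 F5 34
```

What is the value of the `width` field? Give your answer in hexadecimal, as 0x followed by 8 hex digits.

`width` follows `id` (4 B), `offset` (4 B), so it starts at offset 4 + 4 = 8 and occupies 4 bytes.
Bytes at offsets 8..11: 66 90 04 13.
Big-endian: lowest address holds the most-significant byte.
The bytes are already most-significant first: 0x66900413.

0x66900413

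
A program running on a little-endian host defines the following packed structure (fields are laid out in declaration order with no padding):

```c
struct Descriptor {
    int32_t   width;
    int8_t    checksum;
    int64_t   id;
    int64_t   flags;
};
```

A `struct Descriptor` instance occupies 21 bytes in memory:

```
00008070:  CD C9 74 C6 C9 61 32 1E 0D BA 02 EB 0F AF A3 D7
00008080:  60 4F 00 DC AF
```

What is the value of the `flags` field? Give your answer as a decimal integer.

`flags` follows `width` (4 B), `checksum` (1 B), `id` (8 B), so it starts at offset 4 + 1 + 8 = 13 and occupies 8 bytes.
Bytes at offsets 13..20: AF A3 D7 60 4F 00 DC AF.
Little-endian: lowest address holds the least-significant byte.
Reassemble most-significant byte first: AF DC 00 4F 60 D7 A3 AF → 0xAFDC004F60D7A3AF.
Top bit is set, so as a signed 64-bit value this is 0xAFDC004F60D7A3AF − 2^64 = -5774740281268657233.

-5774740281268657233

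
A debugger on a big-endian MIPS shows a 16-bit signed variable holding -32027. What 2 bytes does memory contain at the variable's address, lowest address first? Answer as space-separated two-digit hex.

82 E5

Two's complement of -32027 in 16 bits: 32027 = 0x7D1B; invert → 0x82E4; add 1 → 0x82E5.
Split into bytes (most-significant first): 82 E5.
In big-endian order the high byte comes first in memory.
So the memory order matches the most-significant-first order: 82 E5.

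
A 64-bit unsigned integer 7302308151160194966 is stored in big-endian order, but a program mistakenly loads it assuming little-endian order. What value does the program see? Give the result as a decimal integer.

10864749376937547621

7302308151160194966 in 64-bit hexadecimal is 0x65570292FE57C796.
Stored big-endian, the bytes at ascending addresses are 65 57 02 92 FE 57 C7 96.
Read back as little-endian, the first byte is least significant, giving 0x96C757FE92025765.
0x96C757FE92025765 = 10864749376937547621.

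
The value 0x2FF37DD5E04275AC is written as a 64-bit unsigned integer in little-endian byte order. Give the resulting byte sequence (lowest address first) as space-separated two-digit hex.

Split into bytes (most-significant first): 2F F3 7D D5 E0 42 75 AC.
Little-endian stores the least-significant byte at the lowest address.
So at ascending addresses the bytes are AC 75 42 E0 D5 7D F3 2F.

AC 75 42 E0 D5 7D F3 2F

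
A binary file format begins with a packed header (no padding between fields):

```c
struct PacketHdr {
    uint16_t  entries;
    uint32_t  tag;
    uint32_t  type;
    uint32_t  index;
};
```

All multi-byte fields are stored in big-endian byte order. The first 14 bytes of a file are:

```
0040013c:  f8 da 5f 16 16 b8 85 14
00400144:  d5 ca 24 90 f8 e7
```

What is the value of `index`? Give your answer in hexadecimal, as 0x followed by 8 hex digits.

0x2490F8E7

`index` follows `entries` (2 B), `tag` (4 B), `type` (4 B), so it starts at offset 2 + 4 + 4 = 10 and occupies 4 bytes.
Bytes at offsets 10..13: 24 90 F8 E7.
In big-endian order the high byte comes first in memory.
The bytes are already most-significant first: 0x2490F8E7.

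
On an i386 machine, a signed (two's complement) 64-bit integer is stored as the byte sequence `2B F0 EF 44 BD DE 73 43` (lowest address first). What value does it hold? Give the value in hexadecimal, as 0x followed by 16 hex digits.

In little-endian order the low byte comes first in memory.
Reassemble most-significant byte first: 43 73 DE BD 44 EF F0 2B → 0x4373DEBD44EFF02B.

0x4373DEBD44EFF02B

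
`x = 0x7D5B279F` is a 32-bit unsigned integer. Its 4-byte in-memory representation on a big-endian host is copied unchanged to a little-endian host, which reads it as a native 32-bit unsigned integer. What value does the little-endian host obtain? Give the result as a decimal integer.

Stored big-endian, the bytes at ascending addresses are 7D 5B 27 9F.
Read back as little-endian, the first byte is least significant, giving 0x9F275B7D.
0x9F275B7D = 2670156669.

2670156669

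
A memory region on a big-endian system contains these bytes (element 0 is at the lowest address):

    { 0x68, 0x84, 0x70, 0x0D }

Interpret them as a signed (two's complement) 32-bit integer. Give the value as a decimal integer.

1753509901

In big-endian order the high byte comes first in memory.
The bytes are already most-significant first: 0x6884700D.
0x6884700D = 1753509901.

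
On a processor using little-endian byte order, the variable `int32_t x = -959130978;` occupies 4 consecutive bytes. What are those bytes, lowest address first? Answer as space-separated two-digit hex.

9E D2 D4 C6

Two's complement of -959130978 in 32 bits: 959130978 = 0x392B2D62; invert → 0xC6D4D29D; add 1 → 0xC6D4D29E.
Split into bytes (most-significant first): C6 D4 D2 9E.
Little-endian stores the least-significant byte at the lowest address.
So at ascending addresses the bytes are 9E D2 D4 C6.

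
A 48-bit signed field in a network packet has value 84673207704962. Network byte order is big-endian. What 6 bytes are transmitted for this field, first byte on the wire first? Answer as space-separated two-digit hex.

4D 02 84 77 9D 82

84673207704962 in hexadecimal, padded to 48 bits, is 0x4D0284779D82.
Split into bytes (most-significant first): 4D 02 84 77 9D 82.
In big-endian order the high byte comes first in memory.
So the memory order matches the most-significant-first order: 4D 02 84 77 9D 82.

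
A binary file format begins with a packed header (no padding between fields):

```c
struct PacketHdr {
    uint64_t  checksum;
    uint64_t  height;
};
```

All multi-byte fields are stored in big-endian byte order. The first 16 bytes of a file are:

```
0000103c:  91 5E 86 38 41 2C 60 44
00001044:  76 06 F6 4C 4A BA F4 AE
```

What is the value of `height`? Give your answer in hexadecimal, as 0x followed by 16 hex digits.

0x7606F64C4ABAF4AE

`height` follows `checksum` (8 bytes), so it starts at byte offset 8 and occupies 8 bytes.
Bytes at offsets 8..15: 76 06 F6 4C 4A BA F4 AE.
Big-endian: lowest address holds the most-significant byte.
The bytes are already most-significant first: 0x7606F64C4ABAF4AE.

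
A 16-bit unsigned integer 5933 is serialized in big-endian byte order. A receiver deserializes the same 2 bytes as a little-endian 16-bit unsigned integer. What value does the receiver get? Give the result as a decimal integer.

11543

5933 in 16-bit hexadecimal is 0x172D.
Stored big-endian, the bytes at ascending addresses are 17 2D.
Read back as little-endian, the first byte is least significant, giving 0x2D17.
0x2D17 = 11543.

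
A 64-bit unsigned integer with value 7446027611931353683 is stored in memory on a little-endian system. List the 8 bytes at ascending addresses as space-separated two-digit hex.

7446027611931353683 in hexadecimal, padded to 64 bits, is 0x67559AA98CEB2253.
Split into bytes (most-significant first): 67 55 9A A9 8C EB 22 53.
Little-endian: lowest address holds the least-significant byte.
So at ascending addresses the bytes are 53 22 EB 8C A9 9A 55 67.

53 22 EB 8C A9 9A 55 67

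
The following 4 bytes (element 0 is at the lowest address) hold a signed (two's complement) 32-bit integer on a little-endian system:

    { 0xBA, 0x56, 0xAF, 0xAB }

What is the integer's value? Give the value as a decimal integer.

In little-endian order the low byte comes first in memory.
Reassemble most-significant byte first: AB AF 56 BA → 0xABAF56BA.
Top bit is set, so as a signed 32-bit value this is 0xABAF56BA − 2^32 = -1414572358.

-1414572358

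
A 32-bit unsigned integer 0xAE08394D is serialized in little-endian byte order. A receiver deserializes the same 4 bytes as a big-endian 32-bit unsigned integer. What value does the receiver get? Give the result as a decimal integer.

Stored little-endian, the bytes at ascending addresses are 4D 39 08 AE.
Read back as big-endian, the last byte is least significant, giving 0x4D3908AE.
0x4D3908AE = 1295583406.

1295583406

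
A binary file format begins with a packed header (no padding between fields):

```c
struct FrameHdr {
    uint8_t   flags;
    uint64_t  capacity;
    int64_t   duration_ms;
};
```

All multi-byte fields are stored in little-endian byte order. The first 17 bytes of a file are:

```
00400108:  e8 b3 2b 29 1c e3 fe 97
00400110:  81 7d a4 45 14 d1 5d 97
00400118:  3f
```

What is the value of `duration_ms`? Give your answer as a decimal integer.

4582234298442425469

`duration_ms` follows `flags` (1 B), `capacity` (8 B), so it starts at offset 1 + 8 = 9 and occupies 8 bytes.
Bytes at offsets 9..16: 7D A4 45 14 D1 5D 97 3F.
Little-endian: lowest address holds the least-significant byte.
Reassemble most-significant byte first: 3F 97 5D D1 14 45 A4 7D → 0x3F975DD11445A47D.
0x3F975DD11445A47D = 4582234298442425469.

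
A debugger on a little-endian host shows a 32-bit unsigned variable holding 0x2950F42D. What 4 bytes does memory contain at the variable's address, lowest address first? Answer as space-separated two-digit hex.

2D F4 50 29

Split into bytes (most-significant first): 29 50 F4 2D.
Little-endian stores the least-significant byte at the lowest address.
So at ascending addresses the bytes are 2D F4 50 29.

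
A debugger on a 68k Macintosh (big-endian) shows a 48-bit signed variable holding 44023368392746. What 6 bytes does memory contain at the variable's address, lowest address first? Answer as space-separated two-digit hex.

44023368392746 in hexadecimal, padded to 48 bits, is 0x2809FD3C202A.
Split into bytes (most-significant first): 28 09 FD 3C 20 2A.
Big-endian: lowest address holds the most-significant byte.
So the memory order matches the most-significant-first order: 28 09 FD 3C 20 2A.

28 09 FD 3C 20 2A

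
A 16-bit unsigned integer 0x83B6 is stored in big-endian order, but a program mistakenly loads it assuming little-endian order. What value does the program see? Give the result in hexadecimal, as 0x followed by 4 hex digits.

Stored big-endian, the bytes at ascending addresses are 83 B6.
Read back as little-endian, the first byte is least significant, giving 0xB683.

0xB683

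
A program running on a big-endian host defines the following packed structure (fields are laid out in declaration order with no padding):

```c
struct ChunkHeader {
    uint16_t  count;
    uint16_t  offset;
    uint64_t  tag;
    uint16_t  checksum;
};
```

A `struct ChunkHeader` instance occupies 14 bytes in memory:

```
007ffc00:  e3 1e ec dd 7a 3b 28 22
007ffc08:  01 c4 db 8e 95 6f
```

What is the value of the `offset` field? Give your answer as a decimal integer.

60637

`offset` follows `count` (2 bytes), so it starts at byte offset 2 and occupies 2 bytes.
Bytes at offsets 2..3: EC DD.
Big-endian: lowest address holds the most-significant byte.
The bytes are already most-significant first: 0xECDD.
0xECDD = 60637.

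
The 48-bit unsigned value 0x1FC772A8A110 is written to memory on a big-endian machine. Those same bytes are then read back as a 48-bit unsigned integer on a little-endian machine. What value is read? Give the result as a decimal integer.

Stored big-endian, the bytes at ascending addresses are 1F C7 72 A8 A1 10.
Read back as little-endian, the first byte is least significant, giving 0x10A1A872C71F.
0x10A1A872C71F = 18286501873439.

18286501873439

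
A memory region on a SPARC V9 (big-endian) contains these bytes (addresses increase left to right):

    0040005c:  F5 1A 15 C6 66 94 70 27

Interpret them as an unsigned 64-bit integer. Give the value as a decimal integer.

Big-endian: lowest address holds the most-significant byte.
The bytes are already most-significant first: 0xF51A15C666947027.
0xF51A15C666947027 = 17661452830555533351.

17661452830555533351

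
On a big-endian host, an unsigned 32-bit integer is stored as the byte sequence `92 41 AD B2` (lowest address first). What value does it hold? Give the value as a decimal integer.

2453777842

In big-endian order the high byte comes first in memory.
The bytes are already most-significant first: 0x9241ADB2.
0x9241ADB2 = 2453777842.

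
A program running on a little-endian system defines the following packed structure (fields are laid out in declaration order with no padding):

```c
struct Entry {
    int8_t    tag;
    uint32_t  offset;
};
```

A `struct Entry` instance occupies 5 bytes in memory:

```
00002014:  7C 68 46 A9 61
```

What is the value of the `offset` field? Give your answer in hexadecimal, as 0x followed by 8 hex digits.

`offset` follows `tag` (1 byte), so it starts at byte offset 1 and occupies 4 bytes.
Bytes at offsets 1..4: 68 46 A9 61.
Little-endian stores the least-significant byte at the lowest address.
Reassemble most-significant byte first: 61 A9 46 68 → 0x61A94668.

0x61A94668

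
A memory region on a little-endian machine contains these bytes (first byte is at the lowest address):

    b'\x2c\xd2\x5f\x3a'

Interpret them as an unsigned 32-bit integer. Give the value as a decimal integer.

Little-endian: lowest address holds the least-significant byte.
Reassemble most-significant byte first: 3A 5F D2 2C → 0x3A5FD22C.
0x3A5FD22C = 979358252.

979358252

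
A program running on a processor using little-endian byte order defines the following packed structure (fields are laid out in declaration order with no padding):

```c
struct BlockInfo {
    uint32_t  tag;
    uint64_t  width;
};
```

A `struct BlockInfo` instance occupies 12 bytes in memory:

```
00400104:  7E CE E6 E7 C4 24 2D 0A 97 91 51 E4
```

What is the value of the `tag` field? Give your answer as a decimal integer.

3890663038

`tag` is the first field, at byte offset 0, occupying 4 bytes.
Bytes at offsets 0..3: 7E CE E6 E7.
Little-endian stores the least-significant byte at the lowest address.
Reassemble most-significant byte first: E7 E6 CE 7E → 0xE7E6CE7E.
0xE7E6CE7E = 3890663038.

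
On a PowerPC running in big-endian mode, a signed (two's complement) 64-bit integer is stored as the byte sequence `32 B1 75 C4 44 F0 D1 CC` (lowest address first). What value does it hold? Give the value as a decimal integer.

3652830258604855756

Big-endian stores the most-significant byte at the lowest address.
The bytes are already most-significant first: 0x32B175C444F0D1CC.
0x32B175C444F0D1CC = 3652830258604855756.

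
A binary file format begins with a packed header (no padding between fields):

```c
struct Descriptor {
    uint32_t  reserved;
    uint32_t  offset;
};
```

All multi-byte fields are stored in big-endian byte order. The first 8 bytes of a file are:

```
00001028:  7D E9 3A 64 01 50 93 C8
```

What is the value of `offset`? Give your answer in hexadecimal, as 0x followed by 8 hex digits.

`offset` follows `reserved` (4 bytes), so it starts at byte offset 4 and occupies 4 bytes.
Bytes at offsets 4..7: 01 50 93 C8.
In big-endian order the high byte comes first in memory.
The bytes are already most-significant first: 0x015093C8.

0x015093C8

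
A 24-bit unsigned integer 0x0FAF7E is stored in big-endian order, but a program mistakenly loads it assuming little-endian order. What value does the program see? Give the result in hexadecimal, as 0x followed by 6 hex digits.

0x7EAF0F

Stored big-endian, the bytes at ascending addresses are 0F AF 7E.
Read back as little-endian, the first byte is least significant, giving 0x7EAF0F.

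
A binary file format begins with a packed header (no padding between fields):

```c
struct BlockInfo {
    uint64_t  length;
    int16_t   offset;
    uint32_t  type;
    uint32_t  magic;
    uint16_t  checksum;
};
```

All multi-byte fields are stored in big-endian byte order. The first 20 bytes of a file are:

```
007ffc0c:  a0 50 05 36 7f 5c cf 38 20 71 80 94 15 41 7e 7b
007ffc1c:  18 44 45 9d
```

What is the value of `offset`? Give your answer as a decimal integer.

`offset` follows `length` (8 bytes), so it starts at byte offset 8 and occupies 2 bytes.
Bytes at offsets 8..9: 20 71.
Big-endian: lowest address holds the most-significant byte.
The bytes are already most-significant first: 0x2071.
0x2071 = 8305.

8305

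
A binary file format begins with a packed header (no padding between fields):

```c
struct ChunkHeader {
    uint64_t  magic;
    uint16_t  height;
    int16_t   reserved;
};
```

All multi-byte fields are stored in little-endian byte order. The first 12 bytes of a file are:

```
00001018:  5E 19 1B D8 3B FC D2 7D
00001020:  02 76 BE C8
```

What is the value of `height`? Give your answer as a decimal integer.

`height` follows `magic` (8 bytes), so it starts at byte offset 8 and occupies 2 bytes.
Bytes at offsets 8..9: 02 76.
Little-endian: lowest address holds the least-significant byte.
Reassemble most-significant byte first: 76 02 → 0x7602.
0x7602 = 30210.

30210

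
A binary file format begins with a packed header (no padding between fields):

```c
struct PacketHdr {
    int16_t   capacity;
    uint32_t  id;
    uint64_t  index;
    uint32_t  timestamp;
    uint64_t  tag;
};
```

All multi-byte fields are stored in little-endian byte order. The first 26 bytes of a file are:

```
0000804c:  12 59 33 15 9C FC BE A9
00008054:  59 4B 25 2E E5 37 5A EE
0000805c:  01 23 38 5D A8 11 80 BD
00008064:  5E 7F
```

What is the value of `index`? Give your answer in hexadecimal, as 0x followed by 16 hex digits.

`index` follows `capacity` (2 B), `id` (4 B), so it starts at offset 2 + 4 = 6 and occupies 8 bytes.
Bytes at offsets 6..13: BE A9 59 4B 25 2E E5 37.
Little-endian: lowest address holds the least-significant byte.
Reassemble most-significant byte first: 37 E5 2E 25 4B 59 A9 BE → 0x37E52E254B59A9BE.

0x37E52E254B59A9BE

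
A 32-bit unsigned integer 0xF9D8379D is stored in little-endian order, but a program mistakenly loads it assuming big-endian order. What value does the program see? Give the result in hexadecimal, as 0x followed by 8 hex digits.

Stored little-endian, the bytes at ascending addresses are 9D 37 D8 F9.
Read back as big-endian, the last byte is least significant, giving 0x9D37D8F9.

0x9D37D8F9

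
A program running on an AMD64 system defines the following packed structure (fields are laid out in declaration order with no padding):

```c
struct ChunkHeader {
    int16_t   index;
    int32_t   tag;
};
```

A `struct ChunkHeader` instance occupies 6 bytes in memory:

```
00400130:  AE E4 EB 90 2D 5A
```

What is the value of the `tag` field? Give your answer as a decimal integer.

1512935659

`tag` follows `index` (2 bytes), so it starts at byte offset 2 and occupies 4 bytes.
Bytes at offsets 2..5: EB 90 2D 5A.
In little-endian order the low byte comes first in memory.
Reassemble most-significant byte first: 5A 2D 90 EB → 0x5A2D90EB.
0x5A2D90EB = 1512935659.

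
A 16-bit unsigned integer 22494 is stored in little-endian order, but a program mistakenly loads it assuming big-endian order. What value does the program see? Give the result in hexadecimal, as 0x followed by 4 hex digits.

0xDE57

22494 in 16-bit hexadecimal is 0x57DE.
Stored little-endian, the bytes at ascending addresses are DE 57.
Read back as big-endian, the last byte is least significant, giving 0xDE57.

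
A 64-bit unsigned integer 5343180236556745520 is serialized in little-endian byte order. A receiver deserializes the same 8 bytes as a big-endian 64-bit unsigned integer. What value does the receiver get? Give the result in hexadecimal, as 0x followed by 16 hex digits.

5343180236556745520 in 64-bit hexadecimal is 0x4A26CA1DA2DA3B30.
Stored little-endian, the bytes at ascending addresses are 30 3B DA A2 1D CA 26 4A.
Read back as big-endian, the last byte is least significant, giving 0x303BDAA21DCA264A.

0x303BDAA21DCA264A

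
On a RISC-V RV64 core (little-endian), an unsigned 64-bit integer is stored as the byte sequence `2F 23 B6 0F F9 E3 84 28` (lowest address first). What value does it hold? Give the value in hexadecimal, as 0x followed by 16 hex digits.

0x2884E3F90FB6232F

In little-endian order the low byte comes first in memory.
Reassemble most-significant byte first: 28 84 E3 F9 0F B6 23 2F → 0x2884E3F90FB6232F.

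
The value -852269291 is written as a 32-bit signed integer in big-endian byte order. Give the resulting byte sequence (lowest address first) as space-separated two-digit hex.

CD 33 67 15

Two's complement of -852269291 in 32 bits: 852269291 = 0x32CC98EB; invert → 0xCD336714; add 1 → 0xCD336715.
Split into bytes (most-significant first): CD 33 67 15.
Big-endian: lowest address holds the most-significant byte.
So the memory order matches the most-significant-first order: CD 33 67 15.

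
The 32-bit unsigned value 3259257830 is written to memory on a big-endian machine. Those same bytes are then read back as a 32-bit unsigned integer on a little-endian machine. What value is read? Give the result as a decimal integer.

3864216770

3259257830 in 32-bit hexadecimal is 0xC24453E6.
Stored big-endian, the bytes at ascending addresses are C2 44 53 E6.
Read back as little-endian, the first byte is least significant, giving 0xE65344C2.
0xE65344C2 = 3864216770.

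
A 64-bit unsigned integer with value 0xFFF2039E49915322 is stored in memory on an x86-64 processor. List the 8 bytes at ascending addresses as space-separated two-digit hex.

Split into bytes (most-significant first): FF F2 03 9E 49 91 53 22.
Little-endian: lowest address holds the least-significant byte.
So at ascending addresses the bytes are 22 53 91 49 9E 03 F2 FF.

22 53 91 49 9E 03 F2 FF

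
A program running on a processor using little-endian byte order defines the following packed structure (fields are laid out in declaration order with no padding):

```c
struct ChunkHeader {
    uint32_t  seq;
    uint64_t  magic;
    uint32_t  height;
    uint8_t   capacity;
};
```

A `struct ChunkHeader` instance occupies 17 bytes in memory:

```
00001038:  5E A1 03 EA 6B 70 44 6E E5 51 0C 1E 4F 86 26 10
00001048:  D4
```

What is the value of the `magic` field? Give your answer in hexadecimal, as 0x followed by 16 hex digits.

0x1E0C51E56E44706B

`magic` follows `seq` (4 bytes), so it starts at byte offset 4 and occupies 8 bytes.
Bytes at offsets 4..11: 6B 70 44 6E E5 51 0C 1E.
Little-endian: lowest address holds the least-significant byte.
Reassemble most-significant byte first: 1E 0C 51 E5 6E 44 70 6B → 0x1E0C51E56E44706B.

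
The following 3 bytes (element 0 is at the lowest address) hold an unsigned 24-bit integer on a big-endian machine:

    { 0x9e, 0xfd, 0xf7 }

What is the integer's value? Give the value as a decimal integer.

Big-endian: lowest address holds the most-significant byte.
The bytes are already most-significant first: 0x9EFDF7.
0x9EFDF7 = 10419703.

10419703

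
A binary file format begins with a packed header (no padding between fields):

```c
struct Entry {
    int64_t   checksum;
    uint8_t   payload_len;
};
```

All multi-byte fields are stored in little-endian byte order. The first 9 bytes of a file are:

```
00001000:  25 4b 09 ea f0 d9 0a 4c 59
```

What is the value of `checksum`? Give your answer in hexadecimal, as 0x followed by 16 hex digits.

0x4C0AD9F0EA094B25

`checksum` is the first field, at byte offset 0, occupying 8 bytes.
Bytes at offsets 0..7: 25 4B 09 EA F0 D9 0A 4C.
In little-endian order the low byte comes first in memory.
Reassemble most-significant byte first: 4C 0A D9 F0 EA 09 4B 25 → 0x4C0AD9F0EA094B25.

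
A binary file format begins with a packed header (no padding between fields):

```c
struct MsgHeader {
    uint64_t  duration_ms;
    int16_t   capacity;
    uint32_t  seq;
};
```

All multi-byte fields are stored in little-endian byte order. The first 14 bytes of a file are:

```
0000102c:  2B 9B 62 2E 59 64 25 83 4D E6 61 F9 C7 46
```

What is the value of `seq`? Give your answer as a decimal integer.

`seq` follows `duration_ms` (8 B), `capacity` (2 B), so it starts at offset 8 + 2 = 10 and occupies 4 bytes.
Bytes at offsets 10..13: 61 F9 C7 46.
Little-endian: lowest address holds the least-significant byte.
Reassemble most-significant byte first: 46 C7 F9 61 → 0x46C7F961.
0x46C7F961 = 1187510625.

1187510625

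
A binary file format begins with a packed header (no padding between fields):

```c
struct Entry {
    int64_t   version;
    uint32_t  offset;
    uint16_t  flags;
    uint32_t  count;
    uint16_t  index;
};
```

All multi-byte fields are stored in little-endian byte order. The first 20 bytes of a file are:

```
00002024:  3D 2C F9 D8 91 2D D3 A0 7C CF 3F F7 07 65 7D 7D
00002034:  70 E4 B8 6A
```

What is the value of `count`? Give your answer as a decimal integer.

`count` follows `version` (8 B), `offset` (4 B), `flags` (2 B), so it starts at offset 8 + 4 + 2 = 14 and occupies 4 bytes.
Bytes at offsets 14..17: 7D 7D 70 E4.
In little-endian order the low byte comes first in memory.
Reassemble most-significant byte first: E4 70 7D 7D → 0xE4707D7D.
0xE4707D7D = 3832577405.

3832577405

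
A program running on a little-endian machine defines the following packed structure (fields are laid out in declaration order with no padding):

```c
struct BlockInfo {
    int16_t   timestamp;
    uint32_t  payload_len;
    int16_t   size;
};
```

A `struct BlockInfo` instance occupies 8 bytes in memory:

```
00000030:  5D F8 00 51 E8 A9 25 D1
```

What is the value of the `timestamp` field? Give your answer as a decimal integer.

`timestamp` is the first field, at byte offset 0, occupying 2 bytes.
Bytes at offsets 0..1: 5D F8.
Little-endian stores the least-significant byte at the lowest address.
Reassemble most-significant byte first: F8 5D → 0xF85D.
Top bit is set, so as a signed 16-bit value this is 0xF85D − 2^16 = -1955.

-1955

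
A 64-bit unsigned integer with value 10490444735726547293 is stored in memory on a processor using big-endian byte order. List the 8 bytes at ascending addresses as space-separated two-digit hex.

10490444735726547293 in hexadecimal, padded to 64 bits, is 0x91958BE808D8F15D.
Split into bytes (most-significant first): 91 95 8B E8 08 D8 F1 5D.
Big-endian stores the most-significant byte at the lowest address.
So the memory order matches the most-significant-first order: 91 95 8B E8 08 D8 F1 5D.

91 95 8B E8 08 D8 F1 5D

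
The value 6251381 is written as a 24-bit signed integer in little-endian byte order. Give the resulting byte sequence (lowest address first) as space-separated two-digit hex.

6251381 in hexadecimal, padded to 24 bits, is 0x5F6375.
Split into bytes (most-significant first): 5F 63 75.
In little-endian order the low byte comes first in memory.
So at ascending addresses the bytes are 75 63 5F.

75 63 5F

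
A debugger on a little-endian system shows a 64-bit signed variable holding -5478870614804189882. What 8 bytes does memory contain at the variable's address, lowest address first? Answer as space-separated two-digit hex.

Two's complement of -5478870614804189882 in 64 bits: 5478870614804189882 = 0x4C08DBCBBDBAD2BA; invert → 0xB3F7243442452D45; add 1 → 0xB3F7243442452D46.
Split into bytes (most-significant first): B3 F7 24 34 42 45 2D 46.
Little-endian stores the least-significant byte at the lowest address.
So at ascending addresses the bytes are 46 2D 45 42 34 24 F7 B3.

46 2D 45 42 34 24 F7 B3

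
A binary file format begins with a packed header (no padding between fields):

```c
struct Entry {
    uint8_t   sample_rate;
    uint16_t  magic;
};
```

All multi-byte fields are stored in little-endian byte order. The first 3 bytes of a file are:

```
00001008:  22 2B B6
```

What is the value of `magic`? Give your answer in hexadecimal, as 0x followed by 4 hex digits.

`magic` follows `sample_rate` (1 byte), so it starts at byte offset 1 and occupies 2 bytes.
Bytes at offsets 1..2: 2B B6.
Little-endian: lowest address holds the least-significant byte.
Reassemble most-significant byte first: B6 2B → 0xB62B.

0xB62B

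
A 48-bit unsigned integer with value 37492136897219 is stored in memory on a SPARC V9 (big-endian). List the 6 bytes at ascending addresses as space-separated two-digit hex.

22 19 51 80 6A C3

37492136897219 in hexadecimal, padded to 48 bits, is 0x221951806AC3.
Split into bytes (most-significant first): 22 19 51 80 6A C3.
Big-endian: lowest address holds the most-significant byte.
So the memory order matches the most-significant-first order: 22 19 51 80 6A C3.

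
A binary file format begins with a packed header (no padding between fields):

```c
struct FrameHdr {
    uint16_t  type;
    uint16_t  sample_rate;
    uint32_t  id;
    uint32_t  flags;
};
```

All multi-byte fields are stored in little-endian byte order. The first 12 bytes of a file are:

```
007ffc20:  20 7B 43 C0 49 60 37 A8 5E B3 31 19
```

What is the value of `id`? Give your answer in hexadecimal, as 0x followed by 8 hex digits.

0xA8376049

`id` follows `type` (2 B), `sample_rate` (2 B), so it starts at offset 2 + 2 = 4 and occupies 4 bytes.
Bytes at offsets 4..7: 49 60 37 A8.
Little-endian: lowest address holds the least-significant byte.
Reassemble most-significant byte first: A8 37 60 49 → 0xA8376049.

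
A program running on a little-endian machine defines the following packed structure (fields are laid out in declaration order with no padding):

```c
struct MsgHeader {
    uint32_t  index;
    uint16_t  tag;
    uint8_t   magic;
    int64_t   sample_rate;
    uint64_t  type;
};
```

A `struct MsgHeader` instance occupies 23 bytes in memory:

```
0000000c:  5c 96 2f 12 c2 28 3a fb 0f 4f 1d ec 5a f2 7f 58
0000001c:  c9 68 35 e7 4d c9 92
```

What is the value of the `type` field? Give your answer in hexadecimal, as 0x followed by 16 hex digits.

`type` follows `index` (4 B), `tag` (2 B), `magic` (1 B), `sample_rate` (8 B), so it starts at offset 4 + 2 + 1 + 8 = 15 and occupies 8 bytes.
Bytes at offsets 15..22: 58 C9 68 35 E7 4D C9 92.
In little-endian order the low byte comes first in memory.
Reassemble most-significant byte first: 92 C9 4D E7 35 68 C9 58 → 0x92C94DE73568C958.

0x92C94DE73568C958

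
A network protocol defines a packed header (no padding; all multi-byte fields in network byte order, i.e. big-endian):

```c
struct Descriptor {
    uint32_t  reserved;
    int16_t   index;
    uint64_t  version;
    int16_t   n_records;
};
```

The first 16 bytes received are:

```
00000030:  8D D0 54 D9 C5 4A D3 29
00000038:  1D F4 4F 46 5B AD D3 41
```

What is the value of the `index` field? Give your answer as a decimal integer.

`index` follows `reserved` (4 bytes), so it starts at byte offset 4 and occupies 2 bytes.
Bytes at offsets 4..5: C5 4A.
Big-endian stores the most-significant byte at the lowest address.
The bytes are already most-significant first: 0xC54A.
Top bit is set, so as a signed 16-bit value this is 0xC54A − 2^16 = -15030.

-15030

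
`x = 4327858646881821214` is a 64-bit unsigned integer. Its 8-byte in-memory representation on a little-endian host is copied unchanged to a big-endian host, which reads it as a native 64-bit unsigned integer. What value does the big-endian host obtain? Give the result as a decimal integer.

2189451343304068924

4327858646881821214 in 64-bit hexadecimal is 0x3C0FA482657E621E.
Stored little-endian, the bytes at ascending addresses are 1E 62 7E 65 82 A4 0F 3C.
Read back as big-endian, the last byte is least significant, giving 0x1E627E6582A40F3C.
0x1E627E6582A40F3C = 2189451343304068924.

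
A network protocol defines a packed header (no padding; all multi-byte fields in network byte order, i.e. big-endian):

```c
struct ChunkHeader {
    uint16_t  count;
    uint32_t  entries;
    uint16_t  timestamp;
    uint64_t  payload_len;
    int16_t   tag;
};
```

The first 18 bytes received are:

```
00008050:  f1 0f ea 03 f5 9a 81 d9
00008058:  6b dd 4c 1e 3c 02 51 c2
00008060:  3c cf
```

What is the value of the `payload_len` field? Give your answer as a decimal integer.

`payload_len` follows `count` (2 B), `entries` (4 B), `timestamp` (2 B), so it starts at offset 2 + 4 + 2 = 8 and occupies 8 bytes.
Bytes at offsets 8..15: 6B DD 4C 1E 3C 02 51 C2.
Big-endian: lowest address holds the most-significant byte.
The bytes are already most-significant first: 0x6BDD4C1E3C0251C2.
0x6BDD4C1E3C0251C2 = 7772452224650858946.

7772452224650858946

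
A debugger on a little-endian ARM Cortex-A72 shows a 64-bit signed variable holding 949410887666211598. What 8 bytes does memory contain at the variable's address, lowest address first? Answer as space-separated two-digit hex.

949410887666211598 in hexadecimal, padded to 64 bits, is 0x0D2CFC2C113B9B0E.
Split into bytes (most-significant first): 0D 2C FC 2C 11 3B 9B 0E.
In little-endian order the low byte comes first in memory.
So at ascending addresses the bytes are 0E 9B 3B 11 2C FC 2C 0D.

0E 9B 3B 11 2C FC 2C 0D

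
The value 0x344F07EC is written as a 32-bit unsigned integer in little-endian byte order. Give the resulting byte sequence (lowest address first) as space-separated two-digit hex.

Split into bytes (most-significant first): 34 4F 07 EC.
In little-endian order the low byte comes first in memory.
So at ascending addresses the bytes are EC 07 4F 34.

EC 07 4F 34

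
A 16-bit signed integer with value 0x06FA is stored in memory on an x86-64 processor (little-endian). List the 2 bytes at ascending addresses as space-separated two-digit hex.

Split into bytes (most-significant first): 06 FA.
Little-endian: lowest address holds the least-significant byte.
So at ascending addresses the bytes are FA 06.

FA 06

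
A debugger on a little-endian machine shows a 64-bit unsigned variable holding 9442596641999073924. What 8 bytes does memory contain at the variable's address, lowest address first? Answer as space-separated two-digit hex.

84 B2 A6 EB 9D D7 0A 83

9442596641999073924 in hexadecimal, padded to 64 bits, is 0x830AD79DEBA6B284.
Split into bytes (most-significant first): 83 0A D7 9D EB A6 B2 84.
In little-endian order the low byte comes first in memory.
So at ascending addresses the bytes are 84 B2 A6 EB 9D D7 0A 83.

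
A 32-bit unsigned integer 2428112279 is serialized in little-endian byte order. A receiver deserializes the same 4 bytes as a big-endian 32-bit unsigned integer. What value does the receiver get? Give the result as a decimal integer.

2534259344

2428112279 in 32-bit hexadecimal is 0x90BA0D97.
Stored little-endian, the bytes at ascending addresses are 97 0D BA 90.
Read back as big-endian, the last byte is least significant, giving 0x970DBA90.
0x970DBA90 = 2534259344.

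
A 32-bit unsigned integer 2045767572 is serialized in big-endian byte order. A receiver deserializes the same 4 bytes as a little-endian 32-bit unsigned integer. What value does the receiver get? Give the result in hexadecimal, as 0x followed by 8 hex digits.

2045767572 in 32-bit hexadecimal is 0x79EFEF94.
Stored big-endian, the bytes at ascending addresses are 79 EF EF 94.
Read back as little-endian, the first byte is least significant, giving 0x94EFEF79.

0x94EFEF79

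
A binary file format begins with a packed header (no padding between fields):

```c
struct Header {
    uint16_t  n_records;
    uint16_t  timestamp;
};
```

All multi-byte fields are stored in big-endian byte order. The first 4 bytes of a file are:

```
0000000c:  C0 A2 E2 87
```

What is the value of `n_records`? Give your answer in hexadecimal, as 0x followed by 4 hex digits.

`n_records` is the first field, at byte offset 0, occupying 2 bytes.
Bytes at offsets 0..1: C0 A2.
In big-endian order the high byte comes first in memory.
The bytes are already most-significant first: 0xC0A2.

0xC0A2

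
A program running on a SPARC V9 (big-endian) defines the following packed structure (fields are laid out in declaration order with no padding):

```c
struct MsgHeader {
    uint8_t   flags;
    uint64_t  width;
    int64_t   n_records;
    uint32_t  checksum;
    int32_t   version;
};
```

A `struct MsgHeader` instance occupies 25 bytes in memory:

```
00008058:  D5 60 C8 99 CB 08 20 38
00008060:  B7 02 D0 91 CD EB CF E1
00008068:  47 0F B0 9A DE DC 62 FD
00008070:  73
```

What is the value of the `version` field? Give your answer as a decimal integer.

-597492365

`version` follows `flags` (1 B), `width` (8 B), `n_records` (8 B), `checksum` (4 B), so it starts at offset 1 + 8 + 8 + 4 = 21 and occupies 4 bytes.
Bytes at offsets 21..24: DC 62 FD 73.
Big-endian stores the most-significant byte at the lowest address.
The bytes are already most-significant first: 0xDC62FD73.
Top bit is set, so as a signed 32-bit value this is 0xDC62FD73 − 2^32 = -597492365.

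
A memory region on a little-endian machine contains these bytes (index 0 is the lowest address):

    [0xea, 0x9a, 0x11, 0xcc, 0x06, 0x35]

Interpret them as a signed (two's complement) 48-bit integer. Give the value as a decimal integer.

58303309781738

In little-endian order the low byte comes first in memory.
Reassemble most-significant byte first: 35 06 CC 11 9A EA → 0x3506CC119AEA.
0x3506CC119AEA = 58303309781738.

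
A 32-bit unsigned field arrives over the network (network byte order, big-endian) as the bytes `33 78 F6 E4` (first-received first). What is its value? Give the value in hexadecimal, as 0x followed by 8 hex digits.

In big-endian order the high byte comes first in memory.
The bytes are already most-significant first: 0x3378F6E4.

0x3378F6E4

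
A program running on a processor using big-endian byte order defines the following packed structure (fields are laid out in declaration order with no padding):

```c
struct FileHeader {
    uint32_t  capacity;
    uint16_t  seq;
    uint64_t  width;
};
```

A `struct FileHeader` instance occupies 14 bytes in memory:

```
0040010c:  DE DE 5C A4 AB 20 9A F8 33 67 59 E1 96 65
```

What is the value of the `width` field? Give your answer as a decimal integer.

11166731795047749221

`width` follows `capacity` (4 B), `seq` (2 B), so it starts at offset 4 + 2 = 6 and occupies 8 bytes.
Bytes at offsets 6..13: 9A F8 33 67 59 E1 96 65.
In big-endian order the high byte comes first in memory.
The bytes are already most-significant first: 0x9AF8336759E19665.
0x9AF8336759E19665 = 11166731795047749221.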